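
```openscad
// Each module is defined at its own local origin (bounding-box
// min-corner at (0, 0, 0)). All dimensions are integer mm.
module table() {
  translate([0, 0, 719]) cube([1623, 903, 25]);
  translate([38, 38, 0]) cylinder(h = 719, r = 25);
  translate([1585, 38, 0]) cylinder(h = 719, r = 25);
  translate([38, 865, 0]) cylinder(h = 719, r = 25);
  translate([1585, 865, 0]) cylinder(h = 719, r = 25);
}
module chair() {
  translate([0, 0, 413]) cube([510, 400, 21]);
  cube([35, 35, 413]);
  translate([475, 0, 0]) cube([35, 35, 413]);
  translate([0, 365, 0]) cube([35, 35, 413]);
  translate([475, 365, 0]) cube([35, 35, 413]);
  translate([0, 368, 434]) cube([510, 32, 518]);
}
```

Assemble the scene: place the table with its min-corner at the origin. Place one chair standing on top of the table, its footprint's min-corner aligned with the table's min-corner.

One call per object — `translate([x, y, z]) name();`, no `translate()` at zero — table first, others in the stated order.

table();
translate([0, 0, 744]) chair();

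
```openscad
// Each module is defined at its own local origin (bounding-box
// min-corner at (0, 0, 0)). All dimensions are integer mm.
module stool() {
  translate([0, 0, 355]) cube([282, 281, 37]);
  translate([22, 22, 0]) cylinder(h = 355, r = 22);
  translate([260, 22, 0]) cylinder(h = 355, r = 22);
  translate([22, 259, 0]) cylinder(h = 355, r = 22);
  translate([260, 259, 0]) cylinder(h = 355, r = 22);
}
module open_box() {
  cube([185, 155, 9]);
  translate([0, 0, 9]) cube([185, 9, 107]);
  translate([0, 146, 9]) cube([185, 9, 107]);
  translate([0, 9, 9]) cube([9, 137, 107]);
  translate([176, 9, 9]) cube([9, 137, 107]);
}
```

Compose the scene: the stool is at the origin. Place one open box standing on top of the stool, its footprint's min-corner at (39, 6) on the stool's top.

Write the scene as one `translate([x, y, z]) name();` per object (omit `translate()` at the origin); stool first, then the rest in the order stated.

stool();
translate([39, 6, 392]) open_box();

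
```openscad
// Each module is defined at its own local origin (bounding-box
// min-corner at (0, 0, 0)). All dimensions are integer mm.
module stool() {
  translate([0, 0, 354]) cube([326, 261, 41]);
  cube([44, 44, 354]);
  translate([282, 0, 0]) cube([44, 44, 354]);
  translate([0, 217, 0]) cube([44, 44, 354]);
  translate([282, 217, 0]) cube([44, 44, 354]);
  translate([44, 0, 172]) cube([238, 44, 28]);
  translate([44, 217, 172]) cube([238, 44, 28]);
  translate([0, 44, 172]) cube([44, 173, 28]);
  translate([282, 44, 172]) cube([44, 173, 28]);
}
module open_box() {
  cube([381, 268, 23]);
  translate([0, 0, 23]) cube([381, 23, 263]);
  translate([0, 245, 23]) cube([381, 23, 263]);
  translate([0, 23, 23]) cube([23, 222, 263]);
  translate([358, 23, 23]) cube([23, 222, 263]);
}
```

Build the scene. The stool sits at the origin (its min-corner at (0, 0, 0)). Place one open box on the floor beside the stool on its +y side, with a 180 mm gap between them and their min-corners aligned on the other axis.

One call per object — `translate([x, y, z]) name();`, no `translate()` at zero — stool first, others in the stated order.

stool();
translate([0, 441, 0]) open_box();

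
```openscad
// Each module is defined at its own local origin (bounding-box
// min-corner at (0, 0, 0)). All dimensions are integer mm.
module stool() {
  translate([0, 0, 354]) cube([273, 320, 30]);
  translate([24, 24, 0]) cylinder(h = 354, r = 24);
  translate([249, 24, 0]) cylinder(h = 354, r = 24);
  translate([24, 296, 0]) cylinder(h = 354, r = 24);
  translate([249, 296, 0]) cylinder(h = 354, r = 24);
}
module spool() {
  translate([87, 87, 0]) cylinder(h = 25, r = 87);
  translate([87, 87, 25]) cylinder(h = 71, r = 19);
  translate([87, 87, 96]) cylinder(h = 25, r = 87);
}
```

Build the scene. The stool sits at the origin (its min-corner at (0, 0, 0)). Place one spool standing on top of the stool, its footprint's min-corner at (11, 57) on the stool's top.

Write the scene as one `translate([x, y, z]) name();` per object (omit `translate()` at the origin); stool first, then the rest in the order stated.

stool();
translate([11, 57, 384]) spool();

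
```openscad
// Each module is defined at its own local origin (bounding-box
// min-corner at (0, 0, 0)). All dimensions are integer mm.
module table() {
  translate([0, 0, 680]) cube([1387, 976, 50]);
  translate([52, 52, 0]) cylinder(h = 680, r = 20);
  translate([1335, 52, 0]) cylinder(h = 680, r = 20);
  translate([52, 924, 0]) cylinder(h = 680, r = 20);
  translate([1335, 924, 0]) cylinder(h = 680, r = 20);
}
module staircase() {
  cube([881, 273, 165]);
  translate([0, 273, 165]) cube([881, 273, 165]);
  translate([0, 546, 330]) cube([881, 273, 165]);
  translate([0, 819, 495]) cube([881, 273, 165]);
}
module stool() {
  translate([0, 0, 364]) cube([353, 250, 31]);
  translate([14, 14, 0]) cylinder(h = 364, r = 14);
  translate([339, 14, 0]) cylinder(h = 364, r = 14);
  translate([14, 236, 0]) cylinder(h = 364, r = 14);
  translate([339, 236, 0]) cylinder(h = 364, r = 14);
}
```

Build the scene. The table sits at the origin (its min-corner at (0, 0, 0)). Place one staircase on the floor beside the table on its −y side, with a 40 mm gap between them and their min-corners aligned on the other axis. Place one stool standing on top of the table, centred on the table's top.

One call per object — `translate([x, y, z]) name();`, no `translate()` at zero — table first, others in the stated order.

table();
translate([0, -1132, 0]) staircase();
translate([517, 363, 730]) stool();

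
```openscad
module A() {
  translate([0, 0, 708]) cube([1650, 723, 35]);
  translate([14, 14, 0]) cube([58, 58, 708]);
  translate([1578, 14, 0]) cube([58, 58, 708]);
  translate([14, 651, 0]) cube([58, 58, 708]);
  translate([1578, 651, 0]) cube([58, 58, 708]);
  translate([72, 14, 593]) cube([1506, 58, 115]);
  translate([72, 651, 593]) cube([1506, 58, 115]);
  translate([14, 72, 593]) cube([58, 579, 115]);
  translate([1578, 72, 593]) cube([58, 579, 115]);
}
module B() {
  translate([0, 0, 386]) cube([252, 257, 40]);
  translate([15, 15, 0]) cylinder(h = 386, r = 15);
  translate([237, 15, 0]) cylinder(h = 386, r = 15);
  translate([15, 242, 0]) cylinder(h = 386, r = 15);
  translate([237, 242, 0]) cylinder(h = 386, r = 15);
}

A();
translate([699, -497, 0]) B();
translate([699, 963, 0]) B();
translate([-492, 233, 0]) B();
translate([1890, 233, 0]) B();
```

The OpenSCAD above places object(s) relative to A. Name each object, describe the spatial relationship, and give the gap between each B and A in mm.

A is a table. B is a stool. Four stools sit around the table at the −y, +y, −x, +x sides. The gap between each stool and the table is 240 mm.

Each stool's nearest face is 240 mm from the table's bounding box.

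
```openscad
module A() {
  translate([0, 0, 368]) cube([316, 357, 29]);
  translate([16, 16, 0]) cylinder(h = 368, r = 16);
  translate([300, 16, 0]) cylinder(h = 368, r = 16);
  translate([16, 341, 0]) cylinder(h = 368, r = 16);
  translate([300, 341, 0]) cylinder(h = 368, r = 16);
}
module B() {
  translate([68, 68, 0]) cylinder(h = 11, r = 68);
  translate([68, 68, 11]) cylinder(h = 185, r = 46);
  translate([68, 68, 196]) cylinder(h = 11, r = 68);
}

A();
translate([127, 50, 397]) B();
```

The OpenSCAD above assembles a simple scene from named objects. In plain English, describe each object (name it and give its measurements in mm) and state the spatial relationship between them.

A is a four-legged stool. The seat is a 316×357×29 mm slab whose top surface is at z = 397 mm; four round legs, each 32 mm in diameter, run from the floor (z = 0) to the underside of the seat, each leg's axis is inset half a diameter from the nearest pair of seat edges (so the leg's bounding box is flush with the corner).

B is a spool: two coaxial disc flanges of radius 68 mm and thickness 11 mm, joined by a core cylinder of radius 46 mm and height 185 mm. The lower flange rests on z = 0 and the three cylinders share a vertical axis.

The spool is on top of the stool.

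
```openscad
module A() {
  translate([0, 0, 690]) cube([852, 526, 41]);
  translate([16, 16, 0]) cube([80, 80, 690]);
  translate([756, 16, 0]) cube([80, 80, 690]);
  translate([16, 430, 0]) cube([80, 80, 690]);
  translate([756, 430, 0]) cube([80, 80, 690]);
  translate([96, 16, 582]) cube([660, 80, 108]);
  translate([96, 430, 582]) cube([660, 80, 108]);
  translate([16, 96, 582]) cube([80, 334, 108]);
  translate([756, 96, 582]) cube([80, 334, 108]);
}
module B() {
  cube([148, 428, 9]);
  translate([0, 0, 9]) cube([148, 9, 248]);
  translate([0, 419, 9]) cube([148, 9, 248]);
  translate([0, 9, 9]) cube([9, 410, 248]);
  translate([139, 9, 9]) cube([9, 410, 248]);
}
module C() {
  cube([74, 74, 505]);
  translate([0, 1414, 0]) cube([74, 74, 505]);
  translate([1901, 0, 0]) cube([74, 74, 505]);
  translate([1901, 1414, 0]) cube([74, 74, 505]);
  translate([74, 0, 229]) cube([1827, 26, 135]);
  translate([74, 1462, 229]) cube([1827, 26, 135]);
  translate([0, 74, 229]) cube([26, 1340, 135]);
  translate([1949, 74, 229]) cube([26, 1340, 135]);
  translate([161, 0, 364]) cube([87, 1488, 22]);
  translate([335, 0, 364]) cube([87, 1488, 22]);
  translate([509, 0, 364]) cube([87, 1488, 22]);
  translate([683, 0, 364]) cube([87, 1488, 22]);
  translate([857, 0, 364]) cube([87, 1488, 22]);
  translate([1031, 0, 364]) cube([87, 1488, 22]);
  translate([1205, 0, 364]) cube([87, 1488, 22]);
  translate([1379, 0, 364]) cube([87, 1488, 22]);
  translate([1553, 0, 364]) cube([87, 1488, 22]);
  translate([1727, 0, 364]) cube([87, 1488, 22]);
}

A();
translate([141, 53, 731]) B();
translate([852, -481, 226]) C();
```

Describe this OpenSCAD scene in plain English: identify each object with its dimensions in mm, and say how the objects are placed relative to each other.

A is a rectangular dining table. The top is 852×526×41 mm with its upper surface at z = 731 mm. It stands on four 80×80 mm square legs, each inset 16 mm from the nearest pair of top edges, running from the floor to the underside of the top. Four apron rails, 80 mm thick and 108 mm tall, run between adjacent legs with their top edges flush with the underside of the top and their outer faces flush with the legs' outer faces.

B is an open storage box with external size 148×428×257 mm and wall thickness 9 mm (the base is also 9 mm thick). The base covers the whole footprint; the four walls stand on the base, with the y-facing walls full-width and the x-facing walls fitting between their inner faces.

C is a bed frame 1975 mm long (x) by 1488 mm wide (y). Four 74×74 mm corner posts, 505 mm tall, at the corners of the footprint. Four rails of 26 mm thickness and 135 mm height run between adjacent posts with their undersides at z = 229 mm, their outer faces flush with the outside of the frame (the two x-running rails run between the posts' inner faces; the two y-running rails run between the posts' inner faces). 10 slats, each 87 mm wide (x) and 22 mm thick, lie across the top of the two x-running rails, running the full 1488 mm width of the frame in y; the slats are evenly spaced along x between the inner faces of the end posts with equal gaps (rounded down to the nearest mm) at the −x end and between each pair — any rounding remainder accumulates at the +x end.

The open box is on top of the table. The bed frame is beside the table with their tops flush at z = 731.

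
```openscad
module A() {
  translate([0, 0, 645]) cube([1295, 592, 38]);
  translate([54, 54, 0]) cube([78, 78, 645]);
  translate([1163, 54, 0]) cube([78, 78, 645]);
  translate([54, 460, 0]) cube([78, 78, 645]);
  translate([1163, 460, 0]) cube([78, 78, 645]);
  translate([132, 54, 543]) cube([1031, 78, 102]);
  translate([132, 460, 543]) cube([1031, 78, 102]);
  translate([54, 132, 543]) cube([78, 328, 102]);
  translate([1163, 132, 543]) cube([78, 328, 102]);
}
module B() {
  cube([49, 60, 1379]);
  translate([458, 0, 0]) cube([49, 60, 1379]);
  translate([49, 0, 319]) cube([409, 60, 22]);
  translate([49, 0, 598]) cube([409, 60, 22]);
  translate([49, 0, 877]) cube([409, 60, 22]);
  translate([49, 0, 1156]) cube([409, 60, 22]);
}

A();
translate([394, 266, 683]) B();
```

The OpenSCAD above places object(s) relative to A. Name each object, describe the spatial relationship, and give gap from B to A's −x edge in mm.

A is a table. B is a ladder. The ladder is on top of the table, centred. The gap from the ladder to the table's −x edge is 394 mm.

The ladder's min-x is at 394; the table's min-x is 0; gap = 394 mm.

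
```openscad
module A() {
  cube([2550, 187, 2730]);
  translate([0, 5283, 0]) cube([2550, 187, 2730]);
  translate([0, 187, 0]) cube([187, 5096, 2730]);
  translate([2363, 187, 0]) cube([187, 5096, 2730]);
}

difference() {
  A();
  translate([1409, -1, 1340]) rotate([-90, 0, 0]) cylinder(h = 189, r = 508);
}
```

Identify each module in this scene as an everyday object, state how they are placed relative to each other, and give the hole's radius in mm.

The subtracted cylinder has r = 508 mm.

A is a house frame. The house frame has a circular hole through its front wall. The hole's radius is 508 mm.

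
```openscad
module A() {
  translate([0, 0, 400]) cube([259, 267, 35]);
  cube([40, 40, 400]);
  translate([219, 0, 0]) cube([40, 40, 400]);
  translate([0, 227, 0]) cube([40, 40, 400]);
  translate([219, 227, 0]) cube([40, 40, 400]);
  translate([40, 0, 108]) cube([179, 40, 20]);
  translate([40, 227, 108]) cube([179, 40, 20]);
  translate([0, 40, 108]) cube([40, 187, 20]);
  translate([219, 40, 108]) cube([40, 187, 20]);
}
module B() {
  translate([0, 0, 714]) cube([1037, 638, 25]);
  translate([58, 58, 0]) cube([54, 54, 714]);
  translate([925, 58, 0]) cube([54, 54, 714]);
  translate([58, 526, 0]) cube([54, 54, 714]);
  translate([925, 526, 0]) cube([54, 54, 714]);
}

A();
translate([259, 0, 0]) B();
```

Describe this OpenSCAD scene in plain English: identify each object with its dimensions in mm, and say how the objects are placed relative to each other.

A is a four-legged stool. The seat is 259×267 mm, 35 mm thick, top at z = 435 mm. It stands on four square legs, each 40×40 mm in cross-section, from z = 0 to the seat underside, each flush with a corner of the seat. Four stretchers, 40 mm wide and 20 mm tall, connect adjacent legs with their undersides at z = 108 mm, each running between the inner faces of the legs it joins and aligned with the legs' outer faces on the other axis.

B is a rectangular dining table. The top is 1037×638×25 mm with its upper surface at z = 739 mm. It stands on four 54×54 mm square legs, each inset 58 mm from the nearest pair of top edges, running from the floor to the underside of the top.

The table is against the stool's +x side, with their −y faces flush.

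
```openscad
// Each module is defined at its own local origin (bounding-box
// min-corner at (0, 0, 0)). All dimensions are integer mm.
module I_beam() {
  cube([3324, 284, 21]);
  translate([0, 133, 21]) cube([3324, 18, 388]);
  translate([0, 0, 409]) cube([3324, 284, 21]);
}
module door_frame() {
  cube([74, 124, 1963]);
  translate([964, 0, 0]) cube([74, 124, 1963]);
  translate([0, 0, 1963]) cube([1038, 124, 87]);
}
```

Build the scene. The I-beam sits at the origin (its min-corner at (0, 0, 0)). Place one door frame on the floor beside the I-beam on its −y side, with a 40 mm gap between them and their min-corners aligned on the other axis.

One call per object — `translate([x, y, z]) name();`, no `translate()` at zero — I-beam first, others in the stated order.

I_beam();
translate([0, -164, 0]) door_frame();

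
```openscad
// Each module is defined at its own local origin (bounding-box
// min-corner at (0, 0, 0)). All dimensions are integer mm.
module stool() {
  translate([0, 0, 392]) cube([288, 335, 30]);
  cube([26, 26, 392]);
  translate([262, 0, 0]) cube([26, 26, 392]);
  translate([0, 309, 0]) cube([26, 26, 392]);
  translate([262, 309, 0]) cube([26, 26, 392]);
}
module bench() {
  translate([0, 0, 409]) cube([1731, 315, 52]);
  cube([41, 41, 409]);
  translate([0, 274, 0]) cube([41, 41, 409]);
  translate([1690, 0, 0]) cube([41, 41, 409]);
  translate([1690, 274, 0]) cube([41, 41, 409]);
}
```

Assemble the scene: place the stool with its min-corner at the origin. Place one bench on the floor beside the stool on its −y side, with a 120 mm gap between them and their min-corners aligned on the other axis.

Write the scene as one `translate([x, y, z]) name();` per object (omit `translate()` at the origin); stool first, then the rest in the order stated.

stool();
translate([0, -435, 0]) bench();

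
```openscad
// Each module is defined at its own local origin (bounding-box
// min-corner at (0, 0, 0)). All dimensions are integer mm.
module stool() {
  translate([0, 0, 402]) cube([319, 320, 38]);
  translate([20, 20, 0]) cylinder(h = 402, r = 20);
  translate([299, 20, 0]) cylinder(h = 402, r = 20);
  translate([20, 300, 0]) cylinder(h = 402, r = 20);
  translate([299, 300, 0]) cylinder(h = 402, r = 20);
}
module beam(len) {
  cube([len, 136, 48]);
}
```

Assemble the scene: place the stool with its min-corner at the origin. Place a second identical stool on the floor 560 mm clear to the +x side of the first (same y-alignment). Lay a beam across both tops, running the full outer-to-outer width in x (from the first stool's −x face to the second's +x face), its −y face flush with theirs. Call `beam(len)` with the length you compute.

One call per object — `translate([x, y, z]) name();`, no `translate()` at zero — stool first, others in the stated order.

stool();
translate([879, 0, 0]) stool();
translate([0, 0, 440]) beam(1198);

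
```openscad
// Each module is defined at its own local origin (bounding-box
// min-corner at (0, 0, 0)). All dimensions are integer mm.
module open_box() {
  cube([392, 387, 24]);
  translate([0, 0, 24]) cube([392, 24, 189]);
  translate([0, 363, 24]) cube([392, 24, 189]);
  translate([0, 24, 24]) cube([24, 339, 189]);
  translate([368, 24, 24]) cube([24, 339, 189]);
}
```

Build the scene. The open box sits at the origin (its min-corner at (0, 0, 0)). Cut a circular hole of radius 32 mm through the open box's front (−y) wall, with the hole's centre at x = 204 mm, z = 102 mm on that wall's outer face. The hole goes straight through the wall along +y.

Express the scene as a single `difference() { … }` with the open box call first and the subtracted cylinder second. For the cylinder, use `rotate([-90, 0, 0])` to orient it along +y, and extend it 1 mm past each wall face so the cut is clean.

difference() {
  open_box();
  translate([204, -1, 102]) rotate([-90, 0, 0]) cylinder(h = 26, r = 32);
}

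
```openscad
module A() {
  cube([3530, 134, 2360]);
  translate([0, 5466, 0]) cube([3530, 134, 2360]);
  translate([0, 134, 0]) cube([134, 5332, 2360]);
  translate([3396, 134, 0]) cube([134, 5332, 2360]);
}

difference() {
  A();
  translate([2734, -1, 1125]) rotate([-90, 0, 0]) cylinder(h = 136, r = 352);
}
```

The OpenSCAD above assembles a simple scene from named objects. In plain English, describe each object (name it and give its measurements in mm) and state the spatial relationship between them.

A is a box-shaped house frame (walls only): outside footprint 3530×5600 mm, wall height 2360 mm, wall thickness 134 mm. The two y-facing walls run the full x-width; the two x-facing walls fit between the inner faces of the y-facing walls.

The house frame has a circular hole of radius 352 mm through its front wall, centred at (x = 2734, z = 1125).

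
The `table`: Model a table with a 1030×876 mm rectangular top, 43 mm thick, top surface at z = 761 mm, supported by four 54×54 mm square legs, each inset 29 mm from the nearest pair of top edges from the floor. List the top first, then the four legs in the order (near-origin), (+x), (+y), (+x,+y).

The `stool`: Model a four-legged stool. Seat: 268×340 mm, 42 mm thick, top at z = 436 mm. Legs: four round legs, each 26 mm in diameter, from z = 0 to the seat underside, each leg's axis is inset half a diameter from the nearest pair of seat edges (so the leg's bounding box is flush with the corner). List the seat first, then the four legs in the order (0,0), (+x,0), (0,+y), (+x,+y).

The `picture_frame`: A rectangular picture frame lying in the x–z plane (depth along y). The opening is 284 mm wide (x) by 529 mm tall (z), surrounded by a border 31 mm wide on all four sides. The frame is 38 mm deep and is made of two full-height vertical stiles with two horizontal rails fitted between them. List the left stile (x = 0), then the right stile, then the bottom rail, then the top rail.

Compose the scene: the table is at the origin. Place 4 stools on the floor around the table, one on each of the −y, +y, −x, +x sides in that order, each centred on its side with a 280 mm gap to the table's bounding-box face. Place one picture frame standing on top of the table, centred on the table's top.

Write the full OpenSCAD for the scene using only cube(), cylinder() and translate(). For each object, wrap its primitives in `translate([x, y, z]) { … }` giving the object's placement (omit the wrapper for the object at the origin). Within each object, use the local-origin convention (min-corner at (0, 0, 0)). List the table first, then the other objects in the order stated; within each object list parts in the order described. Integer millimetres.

translate([0, 0, 718]) cube([1030, 876, 43]);
translate([29, 29, 0]) cube([54, 54, 718]);
translate([947, 29, 0]) cube([54, 54, 718]);
translate([29, 793, 0]) cube([54, 54, 718]);
translate([947, 793, 0]) cube([54, 54, 718]);
translate([381, -620, 0]) {
  translate([0, 0, 394]) cube([268, 340, 42]);
  translate([13, 13, 0]) cylinder(h = 394, r = 13);
  translate([255, 13, 0]) cylinder(h = 394, r = 13);
  translate([13, 327, 0]) cylinder(h = 394, r = 13);
  translate([255, 327, 0]) cylinder(h = 394, r = 13);
}
translate([381, 1156, 0]) {
  translate([0, 0, 394]) cube([268, 340, 42]);
  translate([13, 13, 0]) cylinder(h = 394, r = 13);
  translate([255, 13, 0]) cylinder(h = 394, r = 13);
  translate([13, 327, 0]) cylinder(h = 394, r = 13);
  translate([255, 327, 0]) cylinder(h = 394, r = 13);
}
translate([-548, 268, 0]) {
  translate([0, 0, 394]) cube([268, 340, 42]);
  translate([13, 13, 0]) cylinder(h = 394, r = 13);
  translate([255, 13, 0]) cylinder(h = 394, r = 13);
  translate([13, 327, 0]) cylinder(h = 394, r = 13);
  translate([255, 327, 0]) cylinder(h = 394, r = 13);
}
translate([1310, 268, 0]) {
  translate([0, 0, 394]) cube([268, 340, 42]);
  translate([13, 13, 0]) cylinder(h = 394, r = 13);
  translate([255, 13, 0]) cylinder(h = 394, r = 13);
  translate([13, 327, 0]) cylinder(h = 394, r = 13);
  translate([255, 327, 0]) cylinder(h = 394, r = 13);
}
translate([342, 419, 761]) {
  cube([31, 38, 591]);
  translate([315, 0, 0]) cube([31, 38, 591]);
  translate([31, 0, 0]) cube([284, 38, 31]);
  translate([31, 0, 560]) cube([284, 38, 31]);
}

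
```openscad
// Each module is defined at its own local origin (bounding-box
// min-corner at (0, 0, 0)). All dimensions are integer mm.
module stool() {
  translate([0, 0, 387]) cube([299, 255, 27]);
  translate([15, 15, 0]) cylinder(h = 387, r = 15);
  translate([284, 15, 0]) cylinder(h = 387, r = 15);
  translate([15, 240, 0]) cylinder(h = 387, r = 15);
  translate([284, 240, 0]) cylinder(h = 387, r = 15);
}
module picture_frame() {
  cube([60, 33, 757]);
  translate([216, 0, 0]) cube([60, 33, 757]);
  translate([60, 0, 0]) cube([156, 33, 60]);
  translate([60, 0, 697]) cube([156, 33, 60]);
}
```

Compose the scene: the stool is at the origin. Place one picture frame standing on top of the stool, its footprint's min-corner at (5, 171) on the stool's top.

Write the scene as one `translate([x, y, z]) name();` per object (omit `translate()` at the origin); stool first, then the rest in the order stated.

stool();
translate([5, 171, 414]) picture_frame();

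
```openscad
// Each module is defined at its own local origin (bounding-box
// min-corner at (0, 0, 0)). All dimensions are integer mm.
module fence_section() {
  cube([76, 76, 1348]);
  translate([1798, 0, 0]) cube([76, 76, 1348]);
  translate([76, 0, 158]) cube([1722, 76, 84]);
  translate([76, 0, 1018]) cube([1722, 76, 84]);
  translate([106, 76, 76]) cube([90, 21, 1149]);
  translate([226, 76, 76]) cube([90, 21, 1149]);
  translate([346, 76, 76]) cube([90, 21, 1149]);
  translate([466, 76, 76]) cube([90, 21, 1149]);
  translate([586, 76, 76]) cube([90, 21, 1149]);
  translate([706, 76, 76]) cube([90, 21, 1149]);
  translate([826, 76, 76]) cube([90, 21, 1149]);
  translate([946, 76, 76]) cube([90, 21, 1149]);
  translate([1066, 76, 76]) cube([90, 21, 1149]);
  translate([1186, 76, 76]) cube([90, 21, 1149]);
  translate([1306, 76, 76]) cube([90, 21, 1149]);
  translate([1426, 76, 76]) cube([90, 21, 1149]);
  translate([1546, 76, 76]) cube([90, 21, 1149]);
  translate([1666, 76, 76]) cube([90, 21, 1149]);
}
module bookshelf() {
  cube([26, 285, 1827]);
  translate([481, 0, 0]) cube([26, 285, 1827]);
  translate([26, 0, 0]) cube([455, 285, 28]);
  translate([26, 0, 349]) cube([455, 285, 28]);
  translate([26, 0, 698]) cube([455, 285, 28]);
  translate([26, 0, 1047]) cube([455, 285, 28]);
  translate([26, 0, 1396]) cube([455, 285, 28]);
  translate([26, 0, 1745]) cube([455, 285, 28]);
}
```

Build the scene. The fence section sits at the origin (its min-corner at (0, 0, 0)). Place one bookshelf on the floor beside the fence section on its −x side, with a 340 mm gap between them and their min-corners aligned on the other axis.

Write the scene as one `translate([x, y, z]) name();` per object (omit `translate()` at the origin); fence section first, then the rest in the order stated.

fence_section();
translate([-847, 0, 0]) bookshelf();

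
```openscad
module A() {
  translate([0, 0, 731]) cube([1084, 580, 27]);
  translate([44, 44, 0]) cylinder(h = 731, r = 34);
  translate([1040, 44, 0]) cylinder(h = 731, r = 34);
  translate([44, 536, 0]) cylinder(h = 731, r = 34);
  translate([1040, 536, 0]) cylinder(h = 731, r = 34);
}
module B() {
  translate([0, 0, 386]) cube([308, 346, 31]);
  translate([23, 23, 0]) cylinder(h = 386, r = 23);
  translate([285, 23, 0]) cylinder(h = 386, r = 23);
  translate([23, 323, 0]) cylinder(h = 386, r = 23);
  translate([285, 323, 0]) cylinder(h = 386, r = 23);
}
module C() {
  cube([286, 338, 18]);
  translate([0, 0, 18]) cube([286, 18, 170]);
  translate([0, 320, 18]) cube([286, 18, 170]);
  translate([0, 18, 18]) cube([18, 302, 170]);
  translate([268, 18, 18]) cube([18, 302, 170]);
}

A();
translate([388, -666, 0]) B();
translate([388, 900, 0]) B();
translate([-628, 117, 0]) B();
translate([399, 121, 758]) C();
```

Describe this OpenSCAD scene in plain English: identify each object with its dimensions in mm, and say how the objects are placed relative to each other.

A is a table with a 1084×580 mm rectangular top, 27 mm thick, top surface at z = 758 mm, supported by four round legs of 68 mm diameter, each leg's bounding box inset 10 mm from the nearest pair of top edges, running from the floor.

B is a four-legged stool. The seat is 308×346 mm, 31 mm thick, top at z = 417 mm. It stands on four round legs, each 46 mm in diameter, from z = 0 to the seat underside, each leg's axis is inset half a diameter from the nearest pair of seat edges (so the leg's bounding box is flush with the corner).

C is an open storage box with external size 286×338×188 mm and wall thickness 18 mm (the base is also 18 mm thick). The base covers the whole footprint; the four walls stand on the base, with the y-facing walls full-width and the x-facing walls fitting between their inner faces.

Three stools sit around the table at the −y, +y, −x sides. The open box is on top of the table, centred.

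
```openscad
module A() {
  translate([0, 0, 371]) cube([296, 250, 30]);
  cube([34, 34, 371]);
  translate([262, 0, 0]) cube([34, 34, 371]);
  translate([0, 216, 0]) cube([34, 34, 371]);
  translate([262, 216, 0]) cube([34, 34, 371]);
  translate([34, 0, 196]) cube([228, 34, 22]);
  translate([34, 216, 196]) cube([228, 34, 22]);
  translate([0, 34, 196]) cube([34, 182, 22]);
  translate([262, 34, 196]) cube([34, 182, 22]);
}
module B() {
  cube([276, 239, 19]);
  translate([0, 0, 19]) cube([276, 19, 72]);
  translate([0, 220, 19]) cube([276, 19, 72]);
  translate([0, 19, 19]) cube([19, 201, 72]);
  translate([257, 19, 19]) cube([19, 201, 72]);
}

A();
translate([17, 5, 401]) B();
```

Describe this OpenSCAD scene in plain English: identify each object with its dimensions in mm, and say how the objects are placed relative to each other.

A is a four-legged stool. The seat is 296×250 mm, 30 mm thick, top at z = 401 mm. It stands on four square legs, each 34×34 mm in cross-section, from z = 0 to the seat underside, each flush with a corner of the seat. Four stretchers, 34 mm wide and 22 mm tall, connect adjacent legs with their undersides at z = 196 mm, each running between the inner faces of the legs it joins and aligned with the legs' outer faces on the other axis.

B is an open-topped rectangular box: outside dimensions 276×239×91 mm, with a uniform wall and base thickness of 19 mm. The base is a full 276×239 slab on the floor; four walls sit on top of the base. The front and back walls (the −y and +y sides) span the full width; the two side walls fit between them.

The open box is on top of the stool.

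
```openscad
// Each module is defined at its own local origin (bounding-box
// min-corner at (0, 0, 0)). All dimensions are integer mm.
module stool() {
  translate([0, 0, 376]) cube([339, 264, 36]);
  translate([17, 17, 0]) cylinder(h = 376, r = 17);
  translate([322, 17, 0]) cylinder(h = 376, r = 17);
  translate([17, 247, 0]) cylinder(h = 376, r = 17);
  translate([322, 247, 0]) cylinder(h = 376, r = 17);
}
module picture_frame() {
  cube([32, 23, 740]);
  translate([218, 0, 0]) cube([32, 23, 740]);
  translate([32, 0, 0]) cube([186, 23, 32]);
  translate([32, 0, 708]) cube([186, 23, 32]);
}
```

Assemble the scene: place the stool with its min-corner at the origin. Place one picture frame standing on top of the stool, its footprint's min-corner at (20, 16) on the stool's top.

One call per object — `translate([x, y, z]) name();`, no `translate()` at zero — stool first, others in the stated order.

stool();
translate([20, 16, 412]) picture_frame();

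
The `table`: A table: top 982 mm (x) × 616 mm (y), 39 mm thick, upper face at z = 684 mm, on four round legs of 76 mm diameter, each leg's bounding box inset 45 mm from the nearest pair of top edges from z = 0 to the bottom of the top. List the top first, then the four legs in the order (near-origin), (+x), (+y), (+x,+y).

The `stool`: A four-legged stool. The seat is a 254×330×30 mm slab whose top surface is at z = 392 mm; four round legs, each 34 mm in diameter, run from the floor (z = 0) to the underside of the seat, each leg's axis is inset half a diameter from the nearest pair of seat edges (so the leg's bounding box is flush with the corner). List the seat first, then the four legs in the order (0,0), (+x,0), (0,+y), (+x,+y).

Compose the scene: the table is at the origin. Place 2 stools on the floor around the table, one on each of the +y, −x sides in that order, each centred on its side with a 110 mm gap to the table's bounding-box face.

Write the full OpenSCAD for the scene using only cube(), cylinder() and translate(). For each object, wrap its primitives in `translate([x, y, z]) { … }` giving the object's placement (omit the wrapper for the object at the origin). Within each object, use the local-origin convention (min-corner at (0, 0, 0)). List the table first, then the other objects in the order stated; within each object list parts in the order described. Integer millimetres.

translate([0, 0, 645]) cube([982, 616, 39]);
translate([83, 83, 0]) cylinder(h = 645, r = 38);
translate([899, 83, 0]) cylinder(h = 645, r = 38);
translate([83, 533, 0]) cylinder(h = 645, r = 38);
translate([899, 533, 0]) cylinder(h = 645, r = 38);
translate([364, 726, 0]) {
  translate([0, 0, 362]) cube([254, 330, 30]);
  translate([17, 17, 0]) cylinder(h = 362, r = 17);
  translate([237, 17, 0]) cylinder(h = 362, r = 17);
  translate([17, 313, 0]) cylinder(h = 362, r = 17);
  translate([237, 313, 0]) cylinder(h = 362, r = 17);
}
translate([-364, 143, 0]) {
  translate([0, 0, 362]) cube([254, 330, 30]);
  translate([17, 17, 0]) cylinder(h = 362, r = 17);
  translate([237, 17, 0]) cylinder(h = 362, r = 17);
  translate([17, 313, 0]) cylinder(h = 362, r = 17);
  translate([237, 313, 0]) cylinder(h = 362, r = 17);
}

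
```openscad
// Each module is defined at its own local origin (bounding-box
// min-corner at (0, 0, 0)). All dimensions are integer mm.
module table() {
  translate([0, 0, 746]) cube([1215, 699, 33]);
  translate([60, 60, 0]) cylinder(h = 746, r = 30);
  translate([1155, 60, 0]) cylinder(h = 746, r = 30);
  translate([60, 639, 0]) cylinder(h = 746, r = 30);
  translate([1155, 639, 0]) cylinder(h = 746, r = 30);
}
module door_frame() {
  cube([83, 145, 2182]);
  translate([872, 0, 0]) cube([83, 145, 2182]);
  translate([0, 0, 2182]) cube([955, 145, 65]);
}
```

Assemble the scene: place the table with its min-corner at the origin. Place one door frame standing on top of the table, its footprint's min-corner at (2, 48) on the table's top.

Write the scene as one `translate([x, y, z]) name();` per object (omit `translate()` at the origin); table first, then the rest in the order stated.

table();
translate([2, 48, 779]) door_frame();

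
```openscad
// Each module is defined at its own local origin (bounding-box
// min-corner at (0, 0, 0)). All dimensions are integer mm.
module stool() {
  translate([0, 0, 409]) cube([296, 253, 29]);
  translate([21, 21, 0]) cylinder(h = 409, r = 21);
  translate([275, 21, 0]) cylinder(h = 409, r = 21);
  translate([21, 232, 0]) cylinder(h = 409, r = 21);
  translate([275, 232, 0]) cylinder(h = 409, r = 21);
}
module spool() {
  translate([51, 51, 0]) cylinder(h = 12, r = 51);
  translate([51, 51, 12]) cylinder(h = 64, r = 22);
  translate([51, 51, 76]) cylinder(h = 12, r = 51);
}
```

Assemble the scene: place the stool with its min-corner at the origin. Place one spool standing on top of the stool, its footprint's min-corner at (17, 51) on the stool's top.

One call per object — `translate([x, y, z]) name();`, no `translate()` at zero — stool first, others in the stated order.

stool();
translate([17, 51, 438]) spool();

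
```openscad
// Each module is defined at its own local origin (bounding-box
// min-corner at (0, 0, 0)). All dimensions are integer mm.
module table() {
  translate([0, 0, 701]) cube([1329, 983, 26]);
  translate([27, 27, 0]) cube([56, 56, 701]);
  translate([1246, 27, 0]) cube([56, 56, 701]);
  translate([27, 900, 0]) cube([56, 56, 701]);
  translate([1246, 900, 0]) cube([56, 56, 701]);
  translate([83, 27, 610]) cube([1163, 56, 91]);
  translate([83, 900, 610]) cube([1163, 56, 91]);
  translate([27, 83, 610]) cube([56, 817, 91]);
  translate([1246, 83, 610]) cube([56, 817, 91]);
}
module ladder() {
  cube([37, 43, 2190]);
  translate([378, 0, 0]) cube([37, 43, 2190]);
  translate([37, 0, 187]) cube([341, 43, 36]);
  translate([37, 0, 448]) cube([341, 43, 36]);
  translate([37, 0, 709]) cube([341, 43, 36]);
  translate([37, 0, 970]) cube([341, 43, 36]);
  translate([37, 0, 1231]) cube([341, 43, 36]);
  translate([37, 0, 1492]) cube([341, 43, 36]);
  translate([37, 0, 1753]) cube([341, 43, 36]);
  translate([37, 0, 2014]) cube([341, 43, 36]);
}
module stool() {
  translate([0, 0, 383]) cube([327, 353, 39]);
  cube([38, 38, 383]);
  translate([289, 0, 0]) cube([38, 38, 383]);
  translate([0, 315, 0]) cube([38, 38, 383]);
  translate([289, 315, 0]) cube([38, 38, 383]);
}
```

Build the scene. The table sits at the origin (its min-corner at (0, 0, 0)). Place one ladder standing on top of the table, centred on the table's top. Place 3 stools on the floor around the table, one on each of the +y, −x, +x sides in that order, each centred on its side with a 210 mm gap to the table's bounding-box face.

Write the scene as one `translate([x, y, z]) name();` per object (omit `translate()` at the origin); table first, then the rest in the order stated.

table();
translate([457, 470, 727]) ladder();
translate([501, 1193, 0]) stool();
translate([-537, 315, 0]) stool();
translate([1539, 315, 0]) stool();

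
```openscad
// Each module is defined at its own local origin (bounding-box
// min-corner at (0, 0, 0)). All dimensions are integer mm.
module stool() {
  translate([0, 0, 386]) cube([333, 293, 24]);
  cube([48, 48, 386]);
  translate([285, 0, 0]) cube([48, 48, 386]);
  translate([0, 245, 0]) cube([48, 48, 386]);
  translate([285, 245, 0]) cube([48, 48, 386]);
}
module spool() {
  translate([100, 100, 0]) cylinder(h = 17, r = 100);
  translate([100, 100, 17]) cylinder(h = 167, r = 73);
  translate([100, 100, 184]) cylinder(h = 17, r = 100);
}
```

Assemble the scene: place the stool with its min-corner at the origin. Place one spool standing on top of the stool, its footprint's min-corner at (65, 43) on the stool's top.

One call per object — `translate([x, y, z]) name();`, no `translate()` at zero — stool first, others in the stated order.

stool();
translate([65, 43, 410]) spool();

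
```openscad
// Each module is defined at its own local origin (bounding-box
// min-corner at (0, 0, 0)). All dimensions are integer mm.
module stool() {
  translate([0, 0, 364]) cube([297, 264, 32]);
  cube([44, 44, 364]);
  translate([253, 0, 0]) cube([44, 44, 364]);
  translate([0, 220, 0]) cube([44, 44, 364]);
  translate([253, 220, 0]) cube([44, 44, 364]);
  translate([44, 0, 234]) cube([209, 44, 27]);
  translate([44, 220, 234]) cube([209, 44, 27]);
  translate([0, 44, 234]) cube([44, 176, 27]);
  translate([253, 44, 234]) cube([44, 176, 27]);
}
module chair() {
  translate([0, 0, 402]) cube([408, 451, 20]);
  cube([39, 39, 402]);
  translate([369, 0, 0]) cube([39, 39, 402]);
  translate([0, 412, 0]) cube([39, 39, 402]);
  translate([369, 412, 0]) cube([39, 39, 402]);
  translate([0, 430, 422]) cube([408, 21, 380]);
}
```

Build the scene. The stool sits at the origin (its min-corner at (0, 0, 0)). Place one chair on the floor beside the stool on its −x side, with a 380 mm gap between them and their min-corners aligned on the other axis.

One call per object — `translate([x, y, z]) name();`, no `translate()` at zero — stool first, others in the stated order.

stool();
translate([-788, 0, 0]) chair();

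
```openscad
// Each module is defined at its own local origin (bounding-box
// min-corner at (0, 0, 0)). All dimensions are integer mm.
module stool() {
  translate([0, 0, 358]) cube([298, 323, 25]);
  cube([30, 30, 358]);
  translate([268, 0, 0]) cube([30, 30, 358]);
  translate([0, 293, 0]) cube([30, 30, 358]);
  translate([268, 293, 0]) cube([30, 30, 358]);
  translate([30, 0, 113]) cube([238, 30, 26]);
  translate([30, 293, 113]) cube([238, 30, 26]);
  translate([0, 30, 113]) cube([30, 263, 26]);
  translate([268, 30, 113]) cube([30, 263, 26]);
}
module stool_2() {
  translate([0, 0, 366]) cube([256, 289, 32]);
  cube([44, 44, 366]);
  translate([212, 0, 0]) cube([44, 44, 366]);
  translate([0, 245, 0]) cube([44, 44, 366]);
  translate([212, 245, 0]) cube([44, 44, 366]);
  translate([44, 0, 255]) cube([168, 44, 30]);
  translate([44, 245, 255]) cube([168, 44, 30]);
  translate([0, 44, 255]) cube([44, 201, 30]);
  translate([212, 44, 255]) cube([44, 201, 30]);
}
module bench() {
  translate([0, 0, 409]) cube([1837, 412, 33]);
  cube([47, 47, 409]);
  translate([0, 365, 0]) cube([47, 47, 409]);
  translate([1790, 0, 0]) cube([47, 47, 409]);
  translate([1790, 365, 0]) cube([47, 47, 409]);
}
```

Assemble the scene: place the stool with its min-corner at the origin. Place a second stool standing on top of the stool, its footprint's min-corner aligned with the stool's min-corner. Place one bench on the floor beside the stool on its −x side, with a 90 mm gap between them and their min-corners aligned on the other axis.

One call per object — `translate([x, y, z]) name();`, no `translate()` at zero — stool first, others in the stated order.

stool();
translate([0, 0, 383]) stool_2();
translate([-1927, 0, 0]) bench();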